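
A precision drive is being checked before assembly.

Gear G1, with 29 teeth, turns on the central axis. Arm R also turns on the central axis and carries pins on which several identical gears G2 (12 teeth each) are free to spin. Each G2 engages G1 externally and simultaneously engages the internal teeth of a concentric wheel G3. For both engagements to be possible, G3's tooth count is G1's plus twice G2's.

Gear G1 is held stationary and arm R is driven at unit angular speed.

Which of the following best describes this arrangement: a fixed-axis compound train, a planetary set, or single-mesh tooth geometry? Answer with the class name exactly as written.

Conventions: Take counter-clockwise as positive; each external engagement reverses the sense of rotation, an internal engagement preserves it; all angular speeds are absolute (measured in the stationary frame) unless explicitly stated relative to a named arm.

topology: planetary set — G1 29T / G2 12T / G3 53T, arm = carrier (Willis)
classification: planetary set

planetary set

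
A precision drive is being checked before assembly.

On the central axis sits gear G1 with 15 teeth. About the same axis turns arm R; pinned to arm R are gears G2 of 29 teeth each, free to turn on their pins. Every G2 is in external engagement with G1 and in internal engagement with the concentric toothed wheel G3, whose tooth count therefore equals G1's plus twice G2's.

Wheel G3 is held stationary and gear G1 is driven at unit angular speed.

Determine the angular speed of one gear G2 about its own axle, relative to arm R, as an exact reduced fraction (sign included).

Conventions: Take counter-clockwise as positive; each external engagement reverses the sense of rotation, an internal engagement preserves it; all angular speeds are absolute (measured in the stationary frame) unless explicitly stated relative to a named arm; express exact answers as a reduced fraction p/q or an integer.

-1095/2552

class = planetary set [G3 = 15+2·29 = 73; Willis about the carrier]
ring teeth: 15 + 2·29 = 73
15(ω_sun−ω_arm) = −73(ω_ring−ω_arm),  ω_ring = 0, ω_sun = 1
15(1−ω_arm) = −73(0−ω_arm)  ⇒  88·ω_arm = 15  ⇒  ω_arm = 15/88
sun–planet mesh: 15·(1−15/88) = −29·(ω_p−ω_arm)  ⇒  ω_p−ω_arm = -1095/2552
exact speed ratio = -1095/2552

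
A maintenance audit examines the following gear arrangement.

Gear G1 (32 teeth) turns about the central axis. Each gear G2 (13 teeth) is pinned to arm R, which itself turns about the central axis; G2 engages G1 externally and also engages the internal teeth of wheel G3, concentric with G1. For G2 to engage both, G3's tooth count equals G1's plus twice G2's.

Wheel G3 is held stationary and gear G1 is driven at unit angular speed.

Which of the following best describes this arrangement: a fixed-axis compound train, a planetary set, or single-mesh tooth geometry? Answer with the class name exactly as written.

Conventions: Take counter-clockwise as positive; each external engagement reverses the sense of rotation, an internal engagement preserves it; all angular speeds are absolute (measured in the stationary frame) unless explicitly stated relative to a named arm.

topology: planetary set — G1 32T / G2 13T / G3 58T, arm = carrier (Willis)
classification: planetary set

planetary set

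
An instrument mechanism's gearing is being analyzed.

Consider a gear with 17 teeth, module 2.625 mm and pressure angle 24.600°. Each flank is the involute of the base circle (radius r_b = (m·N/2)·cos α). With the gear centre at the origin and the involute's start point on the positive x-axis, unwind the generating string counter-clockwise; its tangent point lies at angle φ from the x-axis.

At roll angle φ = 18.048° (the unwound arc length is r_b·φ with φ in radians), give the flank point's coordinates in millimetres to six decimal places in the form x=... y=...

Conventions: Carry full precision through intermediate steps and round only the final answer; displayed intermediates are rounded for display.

x=21.268987 y=0.209270

class = single-mesh tooth geometry [base-circle involute, m = 2.625, 17T]
pitch radius r_p = m·N/2 = 2.625·17/2 = 22.312500
base radius r_b = r_p·cos α = 22.312500·cos 24.600° = 20.287331
roll angle φ = 18.048° = 0.31499702 rad
x = r_b·(cos φ + φ·sin φ) = 21.268987
y = r_b·(sin φ − φ·cos φ) = 0.209270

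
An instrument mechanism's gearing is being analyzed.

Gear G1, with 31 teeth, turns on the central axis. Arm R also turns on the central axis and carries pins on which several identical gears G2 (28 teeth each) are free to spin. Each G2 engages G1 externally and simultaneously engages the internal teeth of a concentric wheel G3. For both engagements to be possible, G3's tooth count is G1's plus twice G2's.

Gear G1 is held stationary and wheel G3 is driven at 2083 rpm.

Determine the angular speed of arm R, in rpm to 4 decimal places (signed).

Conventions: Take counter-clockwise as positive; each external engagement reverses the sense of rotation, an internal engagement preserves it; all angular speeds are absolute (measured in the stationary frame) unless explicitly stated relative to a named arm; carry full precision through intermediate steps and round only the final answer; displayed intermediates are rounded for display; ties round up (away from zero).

+1535.7712 rpm

recognized (axles ride arm R): planetary set, 31/28/87 teeth
normalise by the input: solve with ω_ring = 1, then scale by 2083 rpm
ring teeth: 31 + 2·28 = 87
31(ω_sun−ω_arm) = −87(ω_ring−ω_arm),  ω_sun = 0, ω_ring = 1
31(0−ω_arm) = −87(1−ω_arm)  ⇒  118·ω_arm = 87  ⇒  ω_arm = 87/118
scale: ω_arm = 87/118 × 2083 rpm = +1535.7712 rpm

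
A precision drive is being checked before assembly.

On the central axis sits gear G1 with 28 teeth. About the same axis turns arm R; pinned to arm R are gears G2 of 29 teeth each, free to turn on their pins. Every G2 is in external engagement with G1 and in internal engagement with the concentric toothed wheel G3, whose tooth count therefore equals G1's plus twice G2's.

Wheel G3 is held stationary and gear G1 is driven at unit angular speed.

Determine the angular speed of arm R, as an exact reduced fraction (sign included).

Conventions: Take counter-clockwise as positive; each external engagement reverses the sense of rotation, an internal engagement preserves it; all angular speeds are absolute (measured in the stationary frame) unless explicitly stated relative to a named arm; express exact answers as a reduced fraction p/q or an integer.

class = planetary set [G3 = 28+2·29 = 86; Willis about the carrier]
ring teeth: 28 + 2·29 = 86
28(ω_sun−ω_arm) = −86(ω_ring−ω_arm),  ω_ring = 0, ω_sun = 1
28(1−ω_arm) = −86(0−ω_arm)  ⇒  114·ω_arm = 28  ⇒  ω_arm = 14/57
exact speed ratio = 14/57

14/57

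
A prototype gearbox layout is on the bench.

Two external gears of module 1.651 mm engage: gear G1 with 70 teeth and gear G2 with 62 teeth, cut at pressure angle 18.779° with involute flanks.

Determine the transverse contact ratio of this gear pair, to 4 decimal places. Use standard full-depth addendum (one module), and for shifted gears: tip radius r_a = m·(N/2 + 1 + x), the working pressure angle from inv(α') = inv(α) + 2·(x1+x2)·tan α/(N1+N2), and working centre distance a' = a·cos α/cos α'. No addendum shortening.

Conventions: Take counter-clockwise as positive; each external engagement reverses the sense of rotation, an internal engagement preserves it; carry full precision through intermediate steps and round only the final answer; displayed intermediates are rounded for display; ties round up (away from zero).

1.8740

topology: single-mesh involute geometry — m = 1.651, 70T/62T pair
base radii: r_b1 = 54.708949, r_b2 = 48.456498
tip radii: r_a1 = 59.436000, r_a2 = 52.832000
no profile shift: α' = α, a' = a
action lengths: √(r_a1²−r_b1²) = 23.228624, √(r_a2²−r_b2²) = 21.052032
base pitch p_b = π·m·cos α = 4.910664
CR = (23.228624 + 21.052032 − 108.966000·sin 18.77900°)/4.910664 = 1.873975
contact ratio ≈ 1.8740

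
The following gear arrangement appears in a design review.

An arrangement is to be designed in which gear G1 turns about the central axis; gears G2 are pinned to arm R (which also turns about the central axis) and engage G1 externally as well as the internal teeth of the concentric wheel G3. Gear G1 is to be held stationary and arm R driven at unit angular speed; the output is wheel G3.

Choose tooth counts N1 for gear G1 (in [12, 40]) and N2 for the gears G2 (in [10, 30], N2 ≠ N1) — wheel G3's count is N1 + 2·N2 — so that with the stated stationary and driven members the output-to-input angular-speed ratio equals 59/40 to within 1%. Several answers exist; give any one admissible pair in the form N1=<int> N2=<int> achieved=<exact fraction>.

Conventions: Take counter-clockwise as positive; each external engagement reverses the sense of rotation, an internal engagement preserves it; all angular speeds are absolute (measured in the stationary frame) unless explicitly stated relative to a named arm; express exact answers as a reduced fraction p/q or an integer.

topology: planetary set — design target 59/40, arm = carrier (Willis)
Willis with ω_sun = 0: ω_ring/ω_arm = (N1+N3)/N3; set equal to 59/40  ⇒  N3/N1 = 1/(59/40 − 1) = 40/19
N3 = N1 + 2·N2  ⇒  N2/N1 = (N3/N1 − 1)/2 = (40/19 − 1)/2 = 21/38
smallest multiple with N1 ≥ 12 and N2 ≥ 10: k = 1  ⇒  N1 = 1·38 = 38, N2 = 1·21 = 21 (N1 ≤ 40, N2 ≤ 30, N2 ≠ N1 ✓), N3 = 38 + 2·21 = 80
check: (N1+N3)/N3 with N1 = 38, N3 = 80 gives 59/40; |achieved − target| = 0 ≤ 59/4000 ✓

N1=38 N2=21 achieved=59/40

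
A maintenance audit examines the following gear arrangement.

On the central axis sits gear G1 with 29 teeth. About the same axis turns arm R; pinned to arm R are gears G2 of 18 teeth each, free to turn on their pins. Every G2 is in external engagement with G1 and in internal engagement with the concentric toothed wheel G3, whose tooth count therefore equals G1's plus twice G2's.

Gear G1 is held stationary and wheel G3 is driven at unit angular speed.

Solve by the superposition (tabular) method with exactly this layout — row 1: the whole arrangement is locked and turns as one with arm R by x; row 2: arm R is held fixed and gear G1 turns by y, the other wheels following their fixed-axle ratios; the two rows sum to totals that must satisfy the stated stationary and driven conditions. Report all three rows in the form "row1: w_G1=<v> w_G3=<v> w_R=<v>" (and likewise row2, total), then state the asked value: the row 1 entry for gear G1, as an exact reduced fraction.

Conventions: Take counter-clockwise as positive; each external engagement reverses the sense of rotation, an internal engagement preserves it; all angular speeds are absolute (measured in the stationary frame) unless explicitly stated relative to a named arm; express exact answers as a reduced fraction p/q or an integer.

row1: w_G1=65/94 w_G3=65/94 w_R=65/94
row2: w_G1=-65/94 w_G3=29/94 w_R=0
total: w_G1=0 w_G3=1 w_R=65/94
asked value: 65/94

topology: planetary set — G1 29T / G2 18T / G3 65T, arm = carrier (Willis)
row 1 (train locked, turned with arm): all members turn x
row 2: sun turns y, ring = −(29/65)·y, arm 0
boundary: total ω_sun = x + y = 0 and total ω_ring = x − (29/65)·y = 1  ⇒  y = -65/94, x = 65/94
row 2 ring = −(29/65)·(-65/94) = 29/94
totals (row 1 + row 2): sun 65/94 + (-65/94) = 0, ring 65/94 + 29/94 = 1, arm 65/94 + 0 = 65/94
asked cell (row1, sun) = 65/94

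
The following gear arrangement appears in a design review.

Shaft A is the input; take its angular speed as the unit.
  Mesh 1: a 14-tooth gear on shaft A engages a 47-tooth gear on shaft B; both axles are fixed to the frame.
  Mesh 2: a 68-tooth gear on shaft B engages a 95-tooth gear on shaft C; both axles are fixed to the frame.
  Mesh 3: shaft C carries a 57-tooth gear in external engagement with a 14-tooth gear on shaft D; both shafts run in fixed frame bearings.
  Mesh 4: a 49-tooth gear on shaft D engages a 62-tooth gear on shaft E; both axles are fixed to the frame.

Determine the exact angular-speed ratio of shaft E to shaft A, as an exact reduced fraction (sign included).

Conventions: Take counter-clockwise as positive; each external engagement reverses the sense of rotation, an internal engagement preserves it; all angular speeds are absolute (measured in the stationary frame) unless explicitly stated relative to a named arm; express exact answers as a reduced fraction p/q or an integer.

4998/7285

class = fixed-axis compound train [4 meshes; 4 ratios multiply, 4 sense flips]
mesh 1 [14T→47T]: running ratio 14/47, sense −
mesh 2 [68T→95T]: running ratio 952/4465, sense +
mesh 3 [57T→14T]: running ratio 204/235, sense −
mesh 4 [49T→62T]: running ratio 4998/7285, sense +
ω_out/ω_in = 4998/7285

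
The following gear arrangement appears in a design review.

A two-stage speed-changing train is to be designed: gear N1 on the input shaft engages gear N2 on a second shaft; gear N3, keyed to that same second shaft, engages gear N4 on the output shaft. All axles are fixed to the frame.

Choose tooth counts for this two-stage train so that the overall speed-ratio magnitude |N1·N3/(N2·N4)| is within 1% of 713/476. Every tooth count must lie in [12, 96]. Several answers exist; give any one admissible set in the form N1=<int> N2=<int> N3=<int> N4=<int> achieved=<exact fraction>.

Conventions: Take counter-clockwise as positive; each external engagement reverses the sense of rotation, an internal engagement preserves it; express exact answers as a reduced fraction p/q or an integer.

N1=23 N2=14 N3=31 N4=34 achieved=713/476

design class (target 713/476): fixed-axis compound train
target = 713/476 in lowest terms: an exact hit needs N1·N3 = k·713 and N2·N4 = k·476 for one integer k, every count in [12, 96]; additionally prefer no 1:1 stage (N1 ≠ N2, N3 ≠ N4)
k = 1: N1·N3 = 713 = 23·31, N2·N4 = 476 = 14·34
achieved = 23·31/(14·34) = 713/476; |achieved − target| = 0 ≤ 713/47600 ✓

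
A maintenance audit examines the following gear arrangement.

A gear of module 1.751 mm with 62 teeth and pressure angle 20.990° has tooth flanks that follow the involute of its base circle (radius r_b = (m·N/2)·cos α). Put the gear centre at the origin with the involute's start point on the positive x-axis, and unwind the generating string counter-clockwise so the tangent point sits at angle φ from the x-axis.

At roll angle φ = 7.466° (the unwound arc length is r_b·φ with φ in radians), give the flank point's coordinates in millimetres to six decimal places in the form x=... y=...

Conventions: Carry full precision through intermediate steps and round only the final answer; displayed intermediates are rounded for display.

x=51.107507 y=0.037313

single-mesh involute tooth geometry (62T wheel at module 1.751)
pitch radius r_p = m·N/2 = 1.751·62/2 = 54.281000
base radius r_b = r_p·cos α = 54.281000·cos 20.990° = 50.679073
roll angle φ = 7.466° = 0.13030628 rad
x = r_b·(cos φ + φ·sin φ) = 51.107507
y = r_b·(sin φ − φ·cos φ) = 0.037313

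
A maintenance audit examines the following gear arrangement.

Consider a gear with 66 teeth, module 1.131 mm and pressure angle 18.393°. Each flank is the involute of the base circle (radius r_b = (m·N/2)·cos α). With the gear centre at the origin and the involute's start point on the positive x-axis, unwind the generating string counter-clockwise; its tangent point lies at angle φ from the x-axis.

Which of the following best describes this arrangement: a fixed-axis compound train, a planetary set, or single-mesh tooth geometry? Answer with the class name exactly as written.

topology: single-mesh involute geometry — m = 1.131, N = 66
classification: single-mesh tooth geometry

single-mesh tooth geometry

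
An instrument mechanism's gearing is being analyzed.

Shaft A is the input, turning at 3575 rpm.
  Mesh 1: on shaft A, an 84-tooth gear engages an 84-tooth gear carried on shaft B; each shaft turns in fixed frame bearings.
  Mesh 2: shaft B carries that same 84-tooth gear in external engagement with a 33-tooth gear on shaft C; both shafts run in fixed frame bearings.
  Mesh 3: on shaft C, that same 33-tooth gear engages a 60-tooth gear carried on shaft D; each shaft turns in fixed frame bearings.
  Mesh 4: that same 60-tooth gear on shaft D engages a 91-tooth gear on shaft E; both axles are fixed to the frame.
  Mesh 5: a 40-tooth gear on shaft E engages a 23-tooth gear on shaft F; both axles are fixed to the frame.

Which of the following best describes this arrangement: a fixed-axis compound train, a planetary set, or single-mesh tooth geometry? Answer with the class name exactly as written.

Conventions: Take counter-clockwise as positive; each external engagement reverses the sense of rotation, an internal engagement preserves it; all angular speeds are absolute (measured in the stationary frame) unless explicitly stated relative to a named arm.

fixed-axis compound train

5-mesh fixed-axis compound train (all bearings frame-fixed)
classification: fixed-axis compound train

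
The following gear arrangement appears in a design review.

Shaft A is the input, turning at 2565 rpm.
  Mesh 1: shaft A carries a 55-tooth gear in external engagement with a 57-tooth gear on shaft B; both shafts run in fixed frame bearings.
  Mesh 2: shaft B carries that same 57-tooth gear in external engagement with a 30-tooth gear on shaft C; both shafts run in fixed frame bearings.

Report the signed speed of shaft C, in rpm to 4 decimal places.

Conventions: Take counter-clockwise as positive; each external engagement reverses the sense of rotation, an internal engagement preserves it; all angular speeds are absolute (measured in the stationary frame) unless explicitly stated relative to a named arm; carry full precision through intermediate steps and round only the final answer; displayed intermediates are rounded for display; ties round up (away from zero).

+4702.5000 rpm

class = fixed-axis compound train [2 meshes; 2 ratios multiply, 2 sense flips]
mesh 1 [55T→57T]: ω = 2565.0000×55/57 = 2475.0000 rpm, sense flips to −
mesh 2 [57T→30T]: ω = 2475.0000×57/30 = 4702.5000 rpm, sense flips to +
signed output speed = +4702.5000 rpm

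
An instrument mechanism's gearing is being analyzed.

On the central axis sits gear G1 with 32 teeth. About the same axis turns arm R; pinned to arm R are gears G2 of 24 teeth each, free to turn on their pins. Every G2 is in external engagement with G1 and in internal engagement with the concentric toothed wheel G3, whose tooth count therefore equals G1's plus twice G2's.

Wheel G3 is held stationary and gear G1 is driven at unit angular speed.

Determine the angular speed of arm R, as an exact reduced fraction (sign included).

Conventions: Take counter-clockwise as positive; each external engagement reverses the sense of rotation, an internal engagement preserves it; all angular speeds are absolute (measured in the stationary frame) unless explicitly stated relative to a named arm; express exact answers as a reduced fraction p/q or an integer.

planetary set (32T centre, 24T on arm, 80T internal) — Willis relation
ring teeth: 32 + 2·24 = 80
32(ω_sun−ω_arm) = −80(ω_ring−ω_arm),  ω_ring = 0, ω_sun = 1
32(1−ω_arm) = −80(0−ω_arm)  ⇒  112·ω_arm = 32  ⇒  ω_arm = 2/7
exact speed ratio = 2/7

2/7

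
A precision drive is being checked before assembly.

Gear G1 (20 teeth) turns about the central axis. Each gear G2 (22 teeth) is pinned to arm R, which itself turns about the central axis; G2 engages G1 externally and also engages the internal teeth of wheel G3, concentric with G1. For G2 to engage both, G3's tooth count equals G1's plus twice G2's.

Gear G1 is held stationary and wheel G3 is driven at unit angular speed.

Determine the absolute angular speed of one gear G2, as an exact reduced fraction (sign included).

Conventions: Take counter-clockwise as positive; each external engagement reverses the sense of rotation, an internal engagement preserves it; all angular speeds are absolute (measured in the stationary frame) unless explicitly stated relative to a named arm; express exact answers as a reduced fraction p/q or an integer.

16/11

topology: planetary set — G1 20T / G2 22T / G3 64T, arm = carrier (Willis)
ring teeth: 20 + 2·22 = 64
20(ω_sun−ω_arm) = −64(ω_ring−ω_arm),  ω_sun = 0, ω_ring = 1
20(0−ω_arm) = −64(1−ω_arm)  ⇒  84·ω_arm = 64  ⇒  ω_arm = 16/21
sun–planet mesh: 20·(0−16/21) = −22·(ω_p−ω_arm)  ⇒  ω_p−ω_arm = 160/231
ω_p = 16/21 + 160/231 = 16/11
exact speed ratio = 16/11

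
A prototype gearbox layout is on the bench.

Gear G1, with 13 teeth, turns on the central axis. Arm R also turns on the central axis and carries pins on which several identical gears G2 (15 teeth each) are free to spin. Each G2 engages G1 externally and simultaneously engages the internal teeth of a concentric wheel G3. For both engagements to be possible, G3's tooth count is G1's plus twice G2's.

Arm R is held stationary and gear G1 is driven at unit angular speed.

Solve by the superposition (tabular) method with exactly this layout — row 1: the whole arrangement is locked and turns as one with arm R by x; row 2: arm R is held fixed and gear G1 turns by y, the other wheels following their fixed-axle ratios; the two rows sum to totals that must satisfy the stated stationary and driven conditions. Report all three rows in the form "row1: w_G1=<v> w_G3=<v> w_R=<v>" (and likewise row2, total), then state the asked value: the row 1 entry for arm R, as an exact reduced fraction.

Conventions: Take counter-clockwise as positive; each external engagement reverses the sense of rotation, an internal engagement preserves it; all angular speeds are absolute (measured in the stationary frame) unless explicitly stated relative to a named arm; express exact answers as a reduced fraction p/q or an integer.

class = planetary set [G3 = 13+2·15 = 43; Willis about the carrier]
row 1 — lock + rotate with arm: ω_sun = ω_ring = ω_arm = x
row 2 — arm fixed, fixed-axis ratios: sun y, ring −(13/43)·y, arm 0
boundary: total ω_arm = x = 0 and total ω_sun = x + y = 1  ⇒  y = 1, x = 0
row 2 ring = −(13/43)·1 = -13/43
totals (row 1 + row 2): sun 0 + 1 = 1, ring 0 + (-13/43) = -13/43, arm 0 + 0 = 0
asked cell (row1, arm) = 0

row1: w_G1=0 w_G3=0 w_R=0
row2: w_G1=1 w_G3=-13/43 w_R=0
total: w_G1=1 w_G3=-13/43 w_R=0
asked value: 0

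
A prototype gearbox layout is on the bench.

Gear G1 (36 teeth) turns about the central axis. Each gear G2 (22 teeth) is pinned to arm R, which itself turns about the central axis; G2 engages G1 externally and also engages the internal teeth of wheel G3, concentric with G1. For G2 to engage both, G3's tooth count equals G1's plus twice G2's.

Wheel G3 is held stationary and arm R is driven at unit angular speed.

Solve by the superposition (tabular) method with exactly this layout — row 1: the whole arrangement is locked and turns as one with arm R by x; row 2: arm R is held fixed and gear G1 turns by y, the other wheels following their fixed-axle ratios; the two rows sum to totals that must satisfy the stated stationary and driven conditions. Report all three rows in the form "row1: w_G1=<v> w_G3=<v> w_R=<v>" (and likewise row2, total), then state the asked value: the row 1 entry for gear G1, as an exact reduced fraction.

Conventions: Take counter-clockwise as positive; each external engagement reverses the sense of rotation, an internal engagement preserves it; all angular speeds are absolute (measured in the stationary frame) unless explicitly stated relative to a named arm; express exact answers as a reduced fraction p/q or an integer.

planetary set (36T centre, 22T on arm, 80T internal) — Willis relation
row 1 (train locked, turned with arm): all members turn x
row 2 (arm held, sun turns y): ω_ring = −(36/80)·y, ω_arm = 0
boundary: total ω_ring = x − (36/80)·y = 0 and total ω_arm = x = 1  ⇒  y = 20/9, x = 1
row 2 ring = −(36/80)·20/9 = -1
totals (row 1 + row 2): sun 1 + 20/9 = 29/9, ring 1 + (-1) = 0, arm 1 + 0 = 1
asked cell (row1, sun) = 1

row1: w_G1=1 w_G3=1 w_R=1
row2: w_G1=20/9 w_G3=-1 w_R=0
total: w_G1=29/9 w_G3=0 w_R=1
asked value: 1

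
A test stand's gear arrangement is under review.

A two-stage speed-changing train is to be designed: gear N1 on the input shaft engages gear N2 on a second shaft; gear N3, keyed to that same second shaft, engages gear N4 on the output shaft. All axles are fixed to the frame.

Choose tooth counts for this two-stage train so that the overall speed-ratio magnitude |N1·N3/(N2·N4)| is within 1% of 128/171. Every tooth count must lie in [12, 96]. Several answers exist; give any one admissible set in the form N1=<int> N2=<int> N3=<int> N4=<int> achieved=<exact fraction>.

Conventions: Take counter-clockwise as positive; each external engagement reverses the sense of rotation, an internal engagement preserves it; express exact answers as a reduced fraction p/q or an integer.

2-stage fixed-axis compound train for ratio 128/171
target = 128/171 in lowest terms: an exact hit needs N1·N3 = k·128 and N2·N4 = k·171 for one integer k, every count in [12, 96]; additionally prefer no 1:1 stage (N1 ≠ N2, N3 ≠ N4)
k = 1: no 1:1-free in-range split of k·128 and k·171 into factor pairs; take k = 2
k = 2: N1·N3 = 256 = 16·16, N2·N4 = 342 = 18·19
achieved = 16·16/(18·19) = 128/171; |achieved − target| = 0 ≤ 32/4275 ✓

N1=16 N2=18 N3=16 N4=19 achieved=128/171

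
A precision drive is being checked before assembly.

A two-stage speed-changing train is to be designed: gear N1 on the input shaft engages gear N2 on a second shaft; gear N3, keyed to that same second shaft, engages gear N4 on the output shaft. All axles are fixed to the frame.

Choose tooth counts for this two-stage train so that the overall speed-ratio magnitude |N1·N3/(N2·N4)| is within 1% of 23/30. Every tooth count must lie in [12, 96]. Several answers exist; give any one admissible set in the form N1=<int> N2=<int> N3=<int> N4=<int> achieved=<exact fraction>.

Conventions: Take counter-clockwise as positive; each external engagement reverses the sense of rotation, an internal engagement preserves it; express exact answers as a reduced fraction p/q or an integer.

N1=12 N2=30 N3=23 N4=12 achieved=23/30

2-stage fixed-axis compound train for ratio 23/30
target = 23/30 in lowest terms: an exact hit needs N1·N3 = k·23 and N2·N4 = k·30 for one integer k, every count in [12, 96]; additionally prefer no 1:1 stage (N1 ≠ N2, N3 ≠ N4)
k = 1…11: no 1:1-free in-range split of k·23 and k·30 into factor pairs; take k = 12
k = 12: N1·N3 = 276 = 12·23, N2·N4 = 360 = 30·12
achieved = 12·23/(30·12) = 23/30; |achieved − target| = 0 ≤ 23/3000 ✓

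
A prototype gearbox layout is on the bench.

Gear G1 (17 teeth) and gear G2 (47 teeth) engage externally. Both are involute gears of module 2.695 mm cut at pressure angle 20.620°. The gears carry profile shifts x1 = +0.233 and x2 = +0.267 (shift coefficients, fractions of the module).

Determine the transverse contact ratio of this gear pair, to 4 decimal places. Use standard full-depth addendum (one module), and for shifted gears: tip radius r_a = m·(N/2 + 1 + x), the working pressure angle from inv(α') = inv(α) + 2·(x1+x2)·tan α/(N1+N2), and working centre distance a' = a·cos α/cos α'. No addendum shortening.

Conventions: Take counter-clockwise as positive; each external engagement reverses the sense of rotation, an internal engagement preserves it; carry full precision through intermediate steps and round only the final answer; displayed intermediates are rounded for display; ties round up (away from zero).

1.5086

single-mesh involute tooth geometry (17T engaging 47T at module 2.695)
base radii: r_b1 = 21.439969, r_b2 = 59.275209
tip radii: r_a1 = 26.230435, r_a2 = 66.747065
inv(α') = inv(20.620°) + 2·(+0.233+0.267)·tan α/(17+47) = 0.02226611  ⇒  α' = 22.74795°
a' = a·cos α / cos α' = 86.2400·cos 20.620°/cos 22.74795° = 87.523186
action lengths: √(r_a1²−r_b1²) = 15.111699, √(r_a2²−r_b2²) = 30.685833
base pitch p_b = π·m·cos α = 7.924194
CR = (15.111699 + 30.685833 − 87.523186·sin 22.74795°)/7.924194 = 1.508575
contact ratio ≈ 1.5086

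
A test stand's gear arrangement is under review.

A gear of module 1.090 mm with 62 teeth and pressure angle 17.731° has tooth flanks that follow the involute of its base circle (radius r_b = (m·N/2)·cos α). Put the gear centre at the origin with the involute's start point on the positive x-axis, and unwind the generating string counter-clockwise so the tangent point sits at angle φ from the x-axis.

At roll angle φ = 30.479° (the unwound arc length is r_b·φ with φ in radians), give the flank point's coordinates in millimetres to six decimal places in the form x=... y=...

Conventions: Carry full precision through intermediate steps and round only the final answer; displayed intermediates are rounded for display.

x=36.421577 y=1.569730

recognized (one wheel, involute flank): single-mesh tooth geometry, m = 1.090, N = 62
pitch radius r_p = m·N/2 = 1.090·62/2 = 33.790000
base radius r_b = r_p·cos α = 33.790000·cos 17.731° = 32.184868
roll angle φ = 30.479° = 0.53195890 rad
x = r_b·(cos φ + φ·sin φ) = 36.421577
y = r_b·(sin φ − φ·cos φ) = 1.569730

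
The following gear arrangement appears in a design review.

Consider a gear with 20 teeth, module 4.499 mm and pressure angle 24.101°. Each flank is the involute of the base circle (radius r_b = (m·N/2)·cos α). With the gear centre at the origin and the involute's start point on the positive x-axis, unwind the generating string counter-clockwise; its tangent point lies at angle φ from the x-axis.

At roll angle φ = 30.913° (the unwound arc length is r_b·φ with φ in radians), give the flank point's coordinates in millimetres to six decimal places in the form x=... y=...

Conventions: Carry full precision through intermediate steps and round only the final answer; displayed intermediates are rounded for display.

x=46.617463 y=2.088063

recognized (one wheel, involute flank): single-mesh tooth geometry, m = 4.499, N = 20
pitch radius r_p = m·N/2 = 4.499·20/2 = 44.990000
base radius r_b = r_p·cos α = 44.990000·cos 24.101° = 41.068089
roll angle φ = 30.913° = 0.53953363 rad
x = r_b·(cos φ + φ·sin φ) = 46.617463
y = r_b·(sin φ − φ·cos φ) = 2.088063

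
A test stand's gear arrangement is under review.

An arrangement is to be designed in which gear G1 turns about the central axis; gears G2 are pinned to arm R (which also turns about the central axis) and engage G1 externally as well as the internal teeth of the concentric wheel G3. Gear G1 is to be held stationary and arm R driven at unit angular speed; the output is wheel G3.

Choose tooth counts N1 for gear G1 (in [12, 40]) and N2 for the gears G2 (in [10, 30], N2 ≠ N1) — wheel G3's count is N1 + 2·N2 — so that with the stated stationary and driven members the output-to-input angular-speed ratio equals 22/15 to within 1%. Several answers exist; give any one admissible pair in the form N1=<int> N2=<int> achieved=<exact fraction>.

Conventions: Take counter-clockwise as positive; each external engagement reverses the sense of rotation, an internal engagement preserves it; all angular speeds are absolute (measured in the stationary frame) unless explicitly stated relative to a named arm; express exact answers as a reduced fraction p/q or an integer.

N1=21 N2=12 achieved=22/15

topology: planetary set — design target 22/15, arm = carrier (Willis)
Willis with ω_sun = 0: ω_ring/ω_arm = (N1+N3)/N3; set equal to 22/15  ⇒  N3/N1 = 1/(22/15 − 1) = 15/7
N3 = N1 + 2·N2  ⇒  N2/N1 = (N3/N1 − 1)/2 = (15/7 − 1)/2 = 4/7
smallest multiple with N1 ≥ 12 and N2 ≥ 10: k = 3  ⇒  N1 = 3·7 = 21, N2 = 3·4 = 12 (N1 ≤ 40, N2 ≤ 30, N2 ≠ N1 ✓), N3 = 21 + 2·12 = 45
check: (N1+N3)/N3 with N1 = 21, N3 = 45 gives 22/15; |achieved − target| = 0 ≤ 11/750 ✓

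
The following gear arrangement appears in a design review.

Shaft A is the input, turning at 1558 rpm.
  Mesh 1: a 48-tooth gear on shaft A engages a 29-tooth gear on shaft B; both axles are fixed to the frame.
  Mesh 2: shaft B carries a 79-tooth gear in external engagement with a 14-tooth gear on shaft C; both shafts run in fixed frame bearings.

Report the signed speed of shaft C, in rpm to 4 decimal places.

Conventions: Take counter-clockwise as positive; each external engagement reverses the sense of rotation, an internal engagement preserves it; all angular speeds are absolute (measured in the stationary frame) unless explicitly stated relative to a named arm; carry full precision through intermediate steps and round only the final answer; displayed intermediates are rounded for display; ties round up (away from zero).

recognized (3 fixed axles, 2 meshes): fixed-axis compound train
mesh 1 [48T→29T]: ω = 1558.0000×48/29 = 2578.7586 rpm, sense flips to −
mesh 2 [79T→14T]: ω = 2578.7586×79/14 = 14551.5665 rpm, sense flips to +
signed output speed = +14551.5665 rpm

+14551.5665 rpm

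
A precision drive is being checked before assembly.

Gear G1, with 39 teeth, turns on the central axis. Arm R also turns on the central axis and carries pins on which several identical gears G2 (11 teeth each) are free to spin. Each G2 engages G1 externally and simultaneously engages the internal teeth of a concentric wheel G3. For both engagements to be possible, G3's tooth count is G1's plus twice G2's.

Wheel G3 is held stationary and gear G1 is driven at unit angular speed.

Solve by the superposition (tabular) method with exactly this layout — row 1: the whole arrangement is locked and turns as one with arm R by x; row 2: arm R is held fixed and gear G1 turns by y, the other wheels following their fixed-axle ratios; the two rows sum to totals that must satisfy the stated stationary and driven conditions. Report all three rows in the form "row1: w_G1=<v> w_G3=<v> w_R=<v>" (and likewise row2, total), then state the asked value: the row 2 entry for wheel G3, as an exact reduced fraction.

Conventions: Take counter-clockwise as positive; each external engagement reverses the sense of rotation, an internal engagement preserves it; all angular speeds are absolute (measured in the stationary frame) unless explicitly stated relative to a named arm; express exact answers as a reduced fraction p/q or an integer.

recognized (axles ride arm R): planetary set, 39/11/61 teeth
row 1 — lock + rotate with arm: ω_sun = ω_ring = ω_arm = x
row 2 (arm held, sun turns y): ω_ring = −(39/61)·y, ω_arm = 0
boundary: total ω_ring = x − (39/61)·y = 0 and total ω_sun = x + y = 1  ⇒  y = 61/100, x = 39/100
row 2 ring = −(39/61)·61/100 = -39/100
totals (row 1 + row 2): sun 39/100 + 61/100 = 1, ring 39/100 + (-39/100) = 0, arm 39/100 + 0 = 39/100
asked cell (row2, ring) = -39/100

row1: w_G1=39/100 w_G3=39/100 w_R=39/100
row2: w_G1=61/100 w_G3=-39/100 w_R=0
total: w_G1=1 w_G3=0 w_R=39/100
asked value: -39/100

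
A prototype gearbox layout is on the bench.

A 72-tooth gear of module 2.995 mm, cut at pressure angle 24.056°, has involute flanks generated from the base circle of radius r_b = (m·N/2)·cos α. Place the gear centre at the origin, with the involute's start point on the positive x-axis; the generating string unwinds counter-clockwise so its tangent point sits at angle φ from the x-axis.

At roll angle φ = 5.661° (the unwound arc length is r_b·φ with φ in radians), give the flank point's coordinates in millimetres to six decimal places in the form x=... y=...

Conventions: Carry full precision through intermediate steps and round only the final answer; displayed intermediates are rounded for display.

x=98.934954 y=0.031623

class = single-mesh tooth geometry [base-circle involute, m = 2.995, 72T]
pitch radius r_p = m·N/2 = 2.995·72/2 = 107.820000
base radius r_b = r_p·cos α = 107.820000·cos 24.056° = 98.455562
roll angle φ = 5.661° = 0.09880309 rad
x = r_b·(cos φ + φ·sin φ) = 98.934954
y = r_b·(sin φ − φ·cos φ) = 0.031623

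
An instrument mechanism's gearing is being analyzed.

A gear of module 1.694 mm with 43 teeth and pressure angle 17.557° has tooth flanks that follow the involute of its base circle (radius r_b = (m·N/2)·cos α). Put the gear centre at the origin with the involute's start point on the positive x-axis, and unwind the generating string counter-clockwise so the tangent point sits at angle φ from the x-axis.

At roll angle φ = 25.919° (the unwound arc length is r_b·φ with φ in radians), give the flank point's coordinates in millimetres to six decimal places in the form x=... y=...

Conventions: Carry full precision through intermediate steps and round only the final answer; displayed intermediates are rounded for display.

recognized (one wheel, involute flank): single-mesh tooth geometry, m = 1.694, N = 43
pitch radius r_p = m·N/2 = 1.694·43/2 = 36.421000
base radius r_b = r_p·cos α = 36.421000·cos 17.557° = 34.724412
roll angle φ = 25.919° = 0.45237189 rad
x = r_b·(cos φ + φ·sin φ) = 38.097704
y = r_b·(sin φ − φ·cos φ) = 1.049753

x=38.097704 y=1.049753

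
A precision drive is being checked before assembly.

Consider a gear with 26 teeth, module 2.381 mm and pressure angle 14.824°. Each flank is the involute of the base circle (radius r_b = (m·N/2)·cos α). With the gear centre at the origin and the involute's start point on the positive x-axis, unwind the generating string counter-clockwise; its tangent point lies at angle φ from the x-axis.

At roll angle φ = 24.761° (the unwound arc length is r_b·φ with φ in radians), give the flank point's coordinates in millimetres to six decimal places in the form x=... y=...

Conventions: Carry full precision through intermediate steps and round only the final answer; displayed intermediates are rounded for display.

single-mesh involute tooth geometry (26T wheel at module 2.381)
pitch radius r_p = m·N/2 = 2.381·26/2 = 30.953000
base radius r_b = r_p·cos α = 30.953000·cos 14.824° = 29.922770
roll angle φ = 24.761° = 0.43216098 rad
x = r_b·(cos φ + φ·sin φ) = 32.587887
y = r_b·(sin φ − φ·cos φ) = 0.790104

x=32.587887 y=0.790104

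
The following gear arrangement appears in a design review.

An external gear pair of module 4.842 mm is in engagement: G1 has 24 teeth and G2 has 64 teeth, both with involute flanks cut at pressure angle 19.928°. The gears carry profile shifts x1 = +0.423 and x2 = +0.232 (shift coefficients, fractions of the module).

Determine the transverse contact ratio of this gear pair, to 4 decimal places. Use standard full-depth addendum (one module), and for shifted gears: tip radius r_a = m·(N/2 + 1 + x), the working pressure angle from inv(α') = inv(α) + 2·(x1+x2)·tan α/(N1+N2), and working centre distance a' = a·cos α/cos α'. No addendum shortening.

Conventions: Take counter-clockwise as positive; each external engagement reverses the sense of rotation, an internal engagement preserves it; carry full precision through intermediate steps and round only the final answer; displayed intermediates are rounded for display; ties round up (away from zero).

1.5761

topology: single-mesh involute geometry — m = 4.842, 24T/64T pair
base radii: r_b1 = 54.624830, r_b2 = 145.666213
tip radii: r_a1 = 64.994166, r_a2 = 160.909344
inv(α') = inv(19.928°) + 2·(+0.423+0.232)·tan α/(24+64) = 0.02013558  ⇒  α' = 22.02867°
a' = a·cos α / cos α' = 213.0480·cos 19.928°/cos 22.02867° = 216.064551
action lengths: √(r_a1²−r_b1²) = 35.218881, √(r_a2²−r_b2²) = 68.360599
base pitch p_b = π·m·cos α = 14.300747
CR = (35.218881 + 68.360599 − 216.064551·sin 22.02867°)/14.300747 = 1.576145
contact ratio ≈ 1.5761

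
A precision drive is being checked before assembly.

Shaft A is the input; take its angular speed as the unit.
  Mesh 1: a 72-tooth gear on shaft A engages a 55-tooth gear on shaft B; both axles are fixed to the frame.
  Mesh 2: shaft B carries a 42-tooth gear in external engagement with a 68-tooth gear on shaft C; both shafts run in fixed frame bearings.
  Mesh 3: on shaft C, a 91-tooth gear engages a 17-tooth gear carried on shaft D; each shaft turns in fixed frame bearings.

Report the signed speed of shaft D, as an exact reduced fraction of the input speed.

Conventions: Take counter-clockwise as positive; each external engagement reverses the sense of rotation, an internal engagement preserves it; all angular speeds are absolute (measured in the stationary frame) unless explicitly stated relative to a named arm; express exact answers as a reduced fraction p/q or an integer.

-68796/15895

3-mesh fixed-axis compound train (all bearings frame-fixed)
mesh 1 [72T→55T]: |ω|/ω_in = 1×72/55 = 72/55, sense flips to −
mesh 2 [42T→68T]: |ω|/ω_in = (72/55)×42/68 = 756/935, sense flips to +
mesh 3 [91T→17T]: |ω|/ω_in = (756/935)×91/17 = 68796/15895, sense flips to −
signed output speed (× input speed) = -68796/15895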